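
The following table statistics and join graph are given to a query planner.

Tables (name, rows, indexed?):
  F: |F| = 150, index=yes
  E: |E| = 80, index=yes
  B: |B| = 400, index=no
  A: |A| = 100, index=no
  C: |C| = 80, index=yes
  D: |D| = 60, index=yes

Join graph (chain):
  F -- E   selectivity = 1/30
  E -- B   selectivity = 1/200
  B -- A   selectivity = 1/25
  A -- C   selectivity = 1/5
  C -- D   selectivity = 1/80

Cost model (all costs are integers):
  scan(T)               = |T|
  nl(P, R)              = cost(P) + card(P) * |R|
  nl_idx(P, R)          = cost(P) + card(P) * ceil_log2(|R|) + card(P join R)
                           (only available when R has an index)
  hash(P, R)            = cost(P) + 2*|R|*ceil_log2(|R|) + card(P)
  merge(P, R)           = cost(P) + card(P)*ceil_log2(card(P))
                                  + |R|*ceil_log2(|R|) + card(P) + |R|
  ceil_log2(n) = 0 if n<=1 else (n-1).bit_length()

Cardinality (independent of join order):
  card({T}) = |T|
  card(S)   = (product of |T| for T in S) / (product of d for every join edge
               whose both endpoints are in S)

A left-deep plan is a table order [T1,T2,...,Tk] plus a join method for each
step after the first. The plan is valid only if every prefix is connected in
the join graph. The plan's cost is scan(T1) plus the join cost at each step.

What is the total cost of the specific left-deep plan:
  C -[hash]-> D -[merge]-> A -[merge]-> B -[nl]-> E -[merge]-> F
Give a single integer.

1665370

step 1: scan C: cost=80, card=80
step 2: join D via hash
    card(P join D) = 80*60/(80) = 60
    cost = 80 + 2*60*6 + 80 = 880
step 3: join A via merge
    card(P join A) = 60*100/(5) = 1200
    cost = 880 + 60*6 + 100*7 + 60 + 100 = 2100
step 4: join B via merge
    card(P join B) = 1200*400/(25) = 19200
    cost = 2100 + 1200*11 + 400*9 + 1200 + 400 = 20500
step 5: join E via nl
    card(P join E) = 19200*80/(200) = 7680
    cost = 20500 + 19200*80 = 1556500
step 6: join F via merge
    card(P join F) = 7680*150/(30) = 38400
    cost = 1556500 + 7680*13 + 150*8 + 7680 + 150 = 1665370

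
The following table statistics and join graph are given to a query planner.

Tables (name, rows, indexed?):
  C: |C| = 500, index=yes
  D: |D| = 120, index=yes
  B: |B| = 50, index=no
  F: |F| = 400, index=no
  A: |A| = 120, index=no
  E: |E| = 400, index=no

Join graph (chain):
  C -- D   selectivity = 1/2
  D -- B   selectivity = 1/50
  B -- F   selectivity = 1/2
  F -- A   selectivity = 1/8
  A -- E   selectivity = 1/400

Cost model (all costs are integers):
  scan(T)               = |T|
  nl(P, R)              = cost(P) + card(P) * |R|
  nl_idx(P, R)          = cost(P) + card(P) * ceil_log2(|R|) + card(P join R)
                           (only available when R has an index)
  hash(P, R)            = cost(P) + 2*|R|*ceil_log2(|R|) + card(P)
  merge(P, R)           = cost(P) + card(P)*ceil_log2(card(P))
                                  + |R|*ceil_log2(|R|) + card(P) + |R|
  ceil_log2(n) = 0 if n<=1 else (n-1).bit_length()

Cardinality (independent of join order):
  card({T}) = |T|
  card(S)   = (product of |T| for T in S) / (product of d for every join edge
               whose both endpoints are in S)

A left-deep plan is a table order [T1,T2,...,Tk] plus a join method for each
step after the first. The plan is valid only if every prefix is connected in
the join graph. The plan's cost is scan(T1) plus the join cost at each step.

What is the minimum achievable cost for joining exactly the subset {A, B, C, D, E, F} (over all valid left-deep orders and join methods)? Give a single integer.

Selinger DP over subsets of {A,B,C,D,E,F}:
  {C}: scan cost=500, card=500
  {D}: scan cost=120, card=120
  {B}: scan cost=50, card=50
  {F}: scan cost=400, card=400
  {A}: scan cost=120, card=120
  {E}: scan cost=400, card=400
  {CD}: card=30000; try (D,hash)→2680, (C,merge)→6080, (D,merge)→6460, (C,hash)→9240, (C,nl_idx)→31200, (D,nl_idx)→34000 …(+2); best=2680 via (D,hash)
  {BD}: card=120; try (D,nl_idx)→520, (B,hash)→840, (D,merge)→1360, (B,merge)→1430, (D,hash)→1780, (D,nl)→6050 …(+1); best=520 via (D,nl_idx)
  {BF}: card=10000; try (B,hash)→1400, (F,merge)→4400, (B,merge)→4750, (F,hash)→7300, (F,nl)→20050, (B,nl)→20400; best=1400 via (B,hash)
  {AF}: card=6000; try (A,hash)→2480, (F,merge)→5080, (A,merge)→5360, (F,hash)→7440, (F,nl)→48120, (A,nl)→48400; best=2480 via (A,hash)
  {AE}: card=120; try (A,hash)→2480, (E,merge)→5080, (A,merge)→5360, (E,hash)→7440, (E,nl)→48120, (A,nl)→48400; best=2480 via (A,hash)
  {BCD}: card=30000; try (C,merge)→6480, (C,hash)→9640, (C,nl_idx)→31600, (B,hash)→33280, (C,nl)→60520, (B,merge)→483030 …(+1); best=6480 via (C,merge)
  {BDF}: card=24000; try (F,merge)→5480, (F,hash)→7840, (D,hash)→13080, (F,nl)→48520, (D,nl_idx)→95400, (D,merge)→152360 …(+1); best=5480 via (F,merge)
  {ABF}: card=150000; try (B,hash)→9080, (A,hash)→13080, (B,merge)→86830, (A,merge)→152360, (B,nl)→302480, (A,nl)→1201400; best=9080 via (B,hash)
  {AEF}: card=6000; try (F,merge)→7440, (F,hash)→9800, (E,hash)→15680, (F,nl)→50480, (E,merge)→90480, (E,nl)→2402480; best=7440 via (F,merge)
  {BCDF}: card=6000000; try (C,hash)→38480, (F,hash)→43680, (C,merge)→394480, (F,merge)→490480, (C,nl_idx)→6221480, (C,nl)→12005480 …(+1); best=38480 via (C,hash)
  {ABDF}: card=360000; try (A,hash)→31160, (D,hash)→160760, (A,merge)→390440, (D,nl_idx)→1419080, (D,merge)→2860040, (A,nl)→2885480 …(+1); best=31160 via (A,hash)
  {ABEF}: card=150000; try (B,hash)→14040, (B,merge)→91790, (E,hash)→166280, (B,nl)→307440, (E,merge)→2863080, (E,nl)→60009080; best=14040 via (B,hash)
  {ABCDF}: card=90000000; try (C,hash)→400160, (A,hash)→6040160, (C,merge)→7236160, (C,nl_idx)→93271160, (A,merge)→144039440, (C,nl)→180031160 …(+1); best=400160 via (C,hash)
  {ABDEF}: card=360000; try (D,hash)→165720, (E,hash)→398360, (D,nl_idx)→1424040, (D,merge)→2865000, (E,merge)→7235160, (D,nl)→18014040 …(+1); best=165720 via (D,hash)
  {ABCDEF}: card=90000000; try (C,hash)→534720, (C,merge)→7370720, (E,hash)→90407360, (C,nl_idx)→93405720, (C,nl)→180165720, (E,merge)→2520404160 …(+1); best=534720 via (C,hash)

534720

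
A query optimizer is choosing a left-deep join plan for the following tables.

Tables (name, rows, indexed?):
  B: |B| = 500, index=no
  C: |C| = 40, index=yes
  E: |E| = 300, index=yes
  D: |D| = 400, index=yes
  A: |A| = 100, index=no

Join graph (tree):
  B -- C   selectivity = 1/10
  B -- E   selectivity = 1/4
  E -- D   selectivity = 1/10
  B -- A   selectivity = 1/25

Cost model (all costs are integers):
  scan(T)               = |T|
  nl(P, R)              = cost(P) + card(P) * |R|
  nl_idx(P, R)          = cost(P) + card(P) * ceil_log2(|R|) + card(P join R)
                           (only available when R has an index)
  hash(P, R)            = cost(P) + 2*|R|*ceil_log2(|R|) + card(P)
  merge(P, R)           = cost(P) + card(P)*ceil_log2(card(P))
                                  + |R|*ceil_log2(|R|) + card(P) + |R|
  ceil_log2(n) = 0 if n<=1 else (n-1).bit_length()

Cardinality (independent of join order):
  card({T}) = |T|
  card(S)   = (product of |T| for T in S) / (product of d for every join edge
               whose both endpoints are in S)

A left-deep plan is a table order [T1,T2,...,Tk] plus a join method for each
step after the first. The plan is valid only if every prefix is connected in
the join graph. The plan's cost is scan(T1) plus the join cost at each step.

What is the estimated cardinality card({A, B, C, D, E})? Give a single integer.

24000000

Tables in S: A(100), B(500), C(40), D(400), E(300)
Edges inside S: B-C(d=10), B-E(d=4), E-D(d=10), B-A(d=25)
numerator = 100 * 500 * 40 * 400 * 300 = 240000000000
denominator = 10 * 4 * 10 * 25 = 10000
card(S) = 240000000000 / 10000 = 24000000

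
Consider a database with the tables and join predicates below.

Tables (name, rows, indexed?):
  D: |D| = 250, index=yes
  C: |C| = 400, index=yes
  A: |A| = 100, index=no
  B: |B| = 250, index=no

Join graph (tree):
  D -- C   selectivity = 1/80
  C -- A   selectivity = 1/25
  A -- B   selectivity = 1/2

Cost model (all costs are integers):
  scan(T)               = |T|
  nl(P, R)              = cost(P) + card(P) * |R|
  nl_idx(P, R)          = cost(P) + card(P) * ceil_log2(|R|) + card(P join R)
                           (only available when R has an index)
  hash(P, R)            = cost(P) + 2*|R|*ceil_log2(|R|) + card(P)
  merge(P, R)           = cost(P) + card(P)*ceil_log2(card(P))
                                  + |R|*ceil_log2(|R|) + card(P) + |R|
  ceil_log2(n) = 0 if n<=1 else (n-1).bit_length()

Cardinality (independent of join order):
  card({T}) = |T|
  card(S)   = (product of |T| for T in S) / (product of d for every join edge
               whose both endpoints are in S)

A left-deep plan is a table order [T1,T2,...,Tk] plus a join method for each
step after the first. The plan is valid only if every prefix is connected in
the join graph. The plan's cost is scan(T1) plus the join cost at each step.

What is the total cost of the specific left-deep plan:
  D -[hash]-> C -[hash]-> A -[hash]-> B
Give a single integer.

19350

step 1: scan D: cost=250, card=250
step 2: join C via hash
    card(P join C) = 250*400/(80) = 1250
    cost = 250 + 2*400*9 + 250 = 7700
step 3: join A via hash
    card(P join A) = 1250*100/(25) = 5000
    cost = 7700 + 2*100*7 + 1250 = 10350
step 4: join B via hash
    card(P join B) = 5000*250/(2) = 625000
    cost = 10350 + 2*250*8 + 5000 = 19350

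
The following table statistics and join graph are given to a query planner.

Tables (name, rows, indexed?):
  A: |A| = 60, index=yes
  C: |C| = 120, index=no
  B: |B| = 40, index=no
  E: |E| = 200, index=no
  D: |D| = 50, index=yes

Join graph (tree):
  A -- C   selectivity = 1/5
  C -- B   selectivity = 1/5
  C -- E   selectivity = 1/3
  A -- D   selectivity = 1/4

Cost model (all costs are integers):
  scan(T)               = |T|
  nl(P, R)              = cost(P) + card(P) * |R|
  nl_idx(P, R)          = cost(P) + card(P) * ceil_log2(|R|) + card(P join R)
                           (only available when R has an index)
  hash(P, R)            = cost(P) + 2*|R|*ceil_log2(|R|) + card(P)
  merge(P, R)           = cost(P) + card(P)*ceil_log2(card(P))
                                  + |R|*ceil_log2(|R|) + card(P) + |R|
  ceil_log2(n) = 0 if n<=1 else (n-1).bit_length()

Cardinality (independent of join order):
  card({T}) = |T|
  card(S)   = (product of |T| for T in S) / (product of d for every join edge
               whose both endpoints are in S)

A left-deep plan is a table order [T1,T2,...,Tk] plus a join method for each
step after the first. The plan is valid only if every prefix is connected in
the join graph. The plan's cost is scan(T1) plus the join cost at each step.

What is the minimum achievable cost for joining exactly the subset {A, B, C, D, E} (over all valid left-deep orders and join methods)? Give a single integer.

161720

Selinger DP over subsets of {A,B,C,D,E}:
  {A}: scan cost=60, card=60
  {C}: scan cost=120, card=120
  {B}: scan cost=40, card=40
  {E}: scan cost=200, card=200
  {D}: scan cost=50, card=50
  {AC}: card=1440; try (A,hash)→960, (C,merge)→1440, (A,merge)→1500, (C,hash)→1800, (A,nl_idx)→2280, (C,nl)→7260 …(+1); best=960 via (A,hash)
  {AD}: card=750; try (D,hash)→720, (A,hash)→820, (A,merge)→820, (D,merge)→830, (A,nl_idx)→1100, (D,nl_idx)→1170 …(+2); best=720 via (D,hash)
  {BC}: card=960; try (B,hash)→720, (C,merge)→1280, (B,merge)→1360, (C,hash)→1760, (C,nl)→4840, (B,nl)→4920; best=720 via (B,hash)
  {CE}: card=8000; try (C,hash)→2080, (E,merge)→2880, (C,merge)→2960, (E,hash)→3440, (E,nl)→24120, (C,nl)→24200; best=2080 via (C,hash)
  {ABC}: card=11520; try (A,hash)→2400, (B,hash)→2880, (A,merge)→11700, (A,nl_idx)→18000, (B,merge)→18520, (A,nl)→58320 …(+1); best=2400 via (A,hash)
  {ACE}: card=96000; try (E,hash)→5600, (A,hash)→10800, (E,merge)→20040, (A,merge)→114500, (A,nl_idx)→146080, (E,nl)→288960 …(+1); best=5600 via (E,hash)
  {ACD}: card=18000; try (D,hash)→3000, (C,hash)→3150, (C,merge)→9930, (D,merge)→18590, (D,nl_idx)→27600, (D,nl)→72960 …(+1); best=3000 via (D,hash)
  {BCE}: card=64000; try (E,hash)→4880, (B,hash)→10560, (E,merge)→13080, (B,merge)→114360, (E,nl)→192720, (B,nl)→322080; best=4880 via (E,hash)
  {ABCE}: card=768000; try (E,hash)→17120, (A,hash)→69600, (B,hash)→102080, (E,merge)→177000, (A,merge)→1093300, (A,nl_idx)→1156880 …(+4); best=17120 via (E,hash)
  {ABCD}: card=144000; try (D,hash)→14520, (B,hash)→21480, (D,merge)→175550, (D,nl_idx)→215520, (B,merge)→291280, (D,nl)→578400 …(+1); best=14520 via (D,hash)
  {ACDE}: card=1200000; try (E,hash)→24200, (D,hash)→102200, (E,merge)→292800, (D,merge)→1733950, (D,nl_idx)→1781600, (E,nl)→3603000 …(+1); best=24200 via (E,hash)
  {ABCDE}: card=9600000; try (E,hash)→161720, (D,hash)→785720, (B,hash)→1224680, (E,merge)→2752320, (D,nl_idx)→14225120, (D,merge)→16145470 …(+4); best=161720 via (E,hash)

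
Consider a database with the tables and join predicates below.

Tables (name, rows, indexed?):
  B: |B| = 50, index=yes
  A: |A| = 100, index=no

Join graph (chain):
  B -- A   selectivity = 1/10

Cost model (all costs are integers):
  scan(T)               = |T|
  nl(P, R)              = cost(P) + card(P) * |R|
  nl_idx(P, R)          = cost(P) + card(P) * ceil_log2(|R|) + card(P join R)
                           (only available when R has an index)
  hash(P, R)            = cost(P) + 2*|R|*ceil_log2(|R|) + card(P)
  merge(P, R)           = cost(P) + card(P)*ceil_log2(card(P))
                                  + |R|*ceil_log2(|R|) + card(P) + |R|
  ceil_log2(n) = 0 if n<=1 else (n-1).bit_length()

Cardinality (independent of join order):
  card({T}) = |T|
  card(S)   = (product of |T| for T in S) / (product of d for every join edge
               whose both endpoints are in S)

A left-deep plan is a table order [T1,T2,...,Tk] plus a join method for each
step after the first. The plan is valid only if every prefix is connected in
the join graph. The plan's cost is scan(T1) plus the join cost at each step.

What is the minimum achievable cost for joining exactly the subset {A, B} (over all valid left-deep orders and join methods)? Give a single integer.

Selinger DP over subsets of {A,B}:
  {B}: scan cost=50, card=50
  {A}: scan cost=100, card=100
  {AB}: card=500; try (B,hash)→800, (B,nl_idx)→1200, (A,merge)→1200, (B,merge)→1250, (A,hash)→1500, (A,nl)→5050 …(+1); best=800 via (B,hash)

800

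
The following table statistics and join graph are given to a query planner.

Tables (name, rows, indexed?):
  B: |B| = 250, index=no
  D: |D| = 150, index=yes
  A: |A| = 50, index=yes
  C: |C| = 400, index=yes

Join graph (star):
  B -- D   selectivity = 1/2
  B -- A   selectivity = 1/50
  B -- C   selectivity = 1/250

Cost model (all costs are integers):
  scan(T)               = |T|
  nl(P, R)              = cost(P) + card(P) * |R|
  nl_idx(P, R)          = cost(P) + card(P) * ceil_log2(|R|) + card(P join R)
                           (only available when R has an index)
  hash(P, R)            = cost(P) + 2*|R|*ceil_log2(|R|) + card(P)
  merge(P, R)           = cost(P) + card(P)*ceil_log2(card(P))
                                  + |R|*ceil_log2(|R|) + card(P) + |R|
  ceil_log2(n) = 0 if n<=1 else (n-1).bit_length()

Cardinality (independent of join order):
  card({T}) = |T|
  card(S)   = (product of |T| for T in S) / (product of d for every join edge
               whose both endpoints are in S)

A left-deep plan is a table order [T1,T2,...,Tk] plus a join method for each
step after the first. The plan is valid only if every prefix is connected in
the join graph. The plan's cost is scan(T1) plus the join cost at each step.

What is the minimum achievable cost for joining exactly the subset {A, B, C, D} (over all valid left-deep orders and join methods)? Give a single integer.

6550

Selinger DP over subsets of {A,B,C,D}:
  {B}: scan cost=250, card=250
  {D}: scan cost=150, card=150
  {A}: scan cost=50, card=50
  {C}: scan cost=400, card=400
  {BD}: card=18750; try (D,hash)→2900, (B,merge)→3750, (D,merge)→3850, (B,hash)→4300, (D,nl_idx)→21000, (B,nl)→37650 …(+1); best=2900 via (D,hash)
  {AB}: card=250; try (A,hash)→1100, (A,nl_idx)→2000, (B,merge)→2650, (A,merge)→2850, (B,hash)→4100, (B,nl)→12550 …(+1); best=1100 via (A,hash)
  {BC}: card=400; try (C,nl_idx)→2900, (B,hash)→4800, (C,merge)→6500, (B,merge)→6650, (C,hash)→7700, (C,nl)→100250 …(+1); best=2900 via (C,nl_idx)
  {ABD}: card=18750; try (D,hash)→3750, (D,merge)→4700, (D,nl_idx)→21850, (A,hash)→22250, (D,nl)→38600, (A,nl_idx)→134150 …(+2); best=3750 via (D,hash)
  {BCD}: card=30000; try (D,hash)→5700, (D,merge)→8250, (C,hash)→28850, (D,nl_idx)→36100, (D,nl)→62900, (C,nl_idx)→201650 …(+2); best=5700 via (D,hash)
  {ABC}: card=400; try (C,nl_idx)→3750, (A,hash)→3900, (A,nl_idx)→5700, (A,merge)→7250, (C,merge)→7350, (C,hash)→8550 …(+2); best=3750 via (C,nl_idx)
  {ABCD}: card=30000; try (D,hash)→6550, (D,merge)→9100, (C,hash)→29700, (A,hash)→36300, (D,nl_idx)→36950, (D,nl)→63750 …(+6); best=6550 via (D,hash)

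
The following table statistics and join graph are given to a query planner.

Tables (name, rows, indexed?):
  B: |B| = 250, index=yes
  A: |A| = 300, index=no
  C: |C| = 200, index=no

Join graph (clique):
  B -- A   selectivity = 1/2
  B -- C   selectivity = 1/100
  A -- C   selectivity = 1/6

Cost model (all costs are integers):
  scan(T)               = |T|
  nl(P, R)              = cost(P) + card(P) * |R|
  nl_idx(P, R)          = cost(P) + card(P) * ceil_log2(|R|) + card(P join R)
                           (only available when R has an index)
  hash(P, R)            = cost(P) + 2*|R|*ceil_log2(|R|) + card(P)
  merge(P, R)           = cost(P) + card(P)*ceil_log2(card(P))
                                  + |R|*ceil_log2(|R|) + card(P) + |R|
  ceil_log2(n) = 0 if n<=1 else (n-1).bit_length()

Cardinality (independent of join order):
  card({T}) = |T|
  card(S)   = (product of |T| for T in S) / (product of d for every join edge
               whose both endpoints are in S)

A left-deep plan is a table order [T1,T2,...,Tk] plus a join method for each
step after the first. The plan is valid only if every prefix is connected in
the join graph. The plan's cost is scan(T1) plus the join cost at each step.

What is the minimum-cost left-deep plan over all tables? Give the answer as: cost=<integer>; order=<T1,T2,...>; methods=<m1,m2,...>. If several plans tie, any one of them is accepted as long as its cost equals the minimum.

cost=8200; order=C,B,A; methods=nl_idx,hash

Selinger DP (subsets sized 1..n):
  {B}: scan cost=250, card=250
  {A}: scan cost=300, card=300
  {C}: scan cost=200, card=200
  {AB}: card=37500; try (B,hash)→4600, (A,merge)→5500, (B,merge)→5550, (A,hash)→5900, (B,nl_idx)→40200, (A,nl)→75250 …(+1); best=4600 via (B,hash)
  {BC}: card=500; try (B,nl_idx)→2300, (C,hash)→3700, (B,merge)→4250, (C,merge)→4300, (B,hash)→4400, (B,nl)→50200 …(+1); best=2300 via (B,nl_idx)
  {AC}: card=10000; try (C,hash)→3800, (A,merge)→5000, (C,merge)→5100, (A,hash)→5800, (A,nl)→60200, (C,nl)→60300; best=3800 via (C,hash)
  {ABC}: card=12500; try (A,hash)→8200, (A,merge)→10300, (B,hash)→17800, (C,hash)→45300, (B,nl_idx)→96300, (A,nl)→152300 …(+4); best=8200 via (A,hash)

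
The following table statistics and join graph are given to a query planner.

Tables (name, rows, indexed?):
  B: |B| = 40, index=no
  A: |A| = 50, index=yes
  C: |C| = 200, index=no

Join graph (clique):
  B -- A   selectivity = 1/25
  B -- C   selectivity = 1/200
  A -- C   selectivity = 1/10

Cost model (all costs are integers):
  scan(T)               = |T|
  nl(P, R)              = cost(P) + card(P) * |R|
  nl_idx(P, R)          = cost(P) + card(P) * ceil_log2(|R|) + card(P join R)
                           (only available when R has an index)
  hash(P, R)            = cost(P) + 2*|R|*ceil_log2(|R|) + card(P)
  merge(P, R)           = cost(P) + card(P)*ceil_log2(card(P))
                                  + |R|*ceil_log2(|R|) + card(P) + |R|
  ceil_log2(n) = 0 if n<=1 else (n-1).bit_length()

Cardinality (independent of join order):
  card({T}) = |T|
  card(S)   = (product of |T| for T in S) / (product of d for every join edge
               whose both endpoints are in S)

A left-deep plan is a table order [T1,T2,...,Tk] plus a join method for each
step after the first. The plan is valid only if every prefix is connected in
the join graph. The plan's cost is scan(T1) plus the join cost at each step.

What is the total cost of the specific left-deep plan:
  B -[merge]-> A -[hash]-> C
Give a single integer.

3950

step 1: scan B: cost=40, card=40
step 2: join A via merge
    card(P join A) = 40*50/(25) = 80
    cost = 40 + 40*6 + 50*6 + 40 + 50 = 670
step 3: join C via hash
    card(P join C) = 80*200/(200*10) = 8
    cost = 670 + 2*200*8 + 80 = 3950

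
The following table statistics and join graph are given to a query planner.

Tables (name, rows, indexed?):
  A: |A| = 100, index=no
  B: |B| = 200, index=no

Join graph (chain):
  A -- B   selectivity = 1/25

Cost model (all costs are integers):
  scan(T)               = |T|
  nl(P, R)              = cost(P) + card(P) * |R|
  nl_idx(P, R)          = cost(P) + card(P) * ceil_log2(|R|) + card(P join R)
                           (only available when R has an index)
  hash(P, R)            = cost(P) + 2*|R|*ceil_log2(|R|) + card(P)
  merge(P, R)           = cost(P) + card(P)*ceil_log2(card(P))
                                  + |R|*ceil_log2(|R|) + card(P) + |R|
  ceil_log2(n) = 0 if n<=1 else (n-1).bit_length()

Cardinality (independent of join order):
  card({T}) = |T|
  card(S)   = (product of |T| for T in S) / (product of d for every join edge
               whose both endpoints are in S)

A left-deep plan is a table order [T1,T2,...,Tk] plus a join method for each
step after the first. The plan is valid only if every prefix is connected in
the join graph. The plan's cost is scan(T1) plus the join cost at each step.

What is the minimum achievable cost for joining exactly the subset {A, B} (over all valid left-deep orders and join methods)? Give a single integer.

Selinger DP over subsets of {A,B}:
  {A}: scan cost=100, card=100
  {B}: scan cost=200, card=200
  {AB}: card=800; try (A,hash)→1800, (B,merge)→2700, (A,merge)→2800, (B,hash)→3400, (B,nl)→20100, (A,nl)→20200; best=1800 via (A,hash)

1800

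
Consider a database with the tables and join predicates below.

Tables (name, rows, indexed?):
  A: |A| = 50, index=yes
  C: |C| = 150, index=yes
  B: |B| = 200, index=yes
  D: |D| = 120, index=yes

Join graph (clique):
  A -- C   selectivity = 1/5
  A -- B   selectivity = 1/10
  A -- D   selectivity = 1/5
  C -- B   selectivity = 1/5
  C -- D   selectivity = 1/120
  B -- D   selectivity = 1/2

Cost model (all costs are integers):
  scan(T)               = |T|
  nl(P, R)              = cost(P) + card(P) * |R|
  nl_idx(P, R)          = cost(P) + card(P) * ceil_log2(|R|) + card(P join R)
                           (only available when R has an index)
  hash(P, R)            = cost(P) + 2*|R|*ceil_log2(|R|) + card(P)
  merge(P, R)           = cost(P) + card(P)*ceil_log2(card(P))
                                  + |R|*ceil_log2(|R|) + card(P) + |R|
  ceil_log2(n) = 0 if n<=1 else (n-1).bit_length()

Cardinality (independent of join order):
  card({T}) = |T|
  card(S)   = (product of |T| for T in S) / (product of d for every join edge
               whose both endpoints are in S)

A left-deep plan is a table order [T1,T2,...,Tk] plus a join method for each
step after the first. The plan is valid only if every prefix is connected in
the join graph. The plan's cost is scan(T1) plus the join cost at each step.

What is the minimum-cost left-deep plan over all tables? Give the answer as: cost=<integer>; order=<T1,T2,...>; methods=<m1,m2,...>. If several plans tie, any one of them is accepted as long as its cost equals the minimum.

Selinger DP (subsets sized 1..n):
  {A}: scan cost=50, card=50
  {C}: scan cost=150, card=150
  {B}: scan cost=200, card=200
  {D}: scan cost=120, card=120
  {AC}: card=1500; try (A,hash)→900, (C,merge)→1750, (A,merge)→1850, (C,nl_idx)→1950, (C,hash)→2500, (A,nl_idx)→2550 …(+2); best=900 via (A,hash)
  {AB}: card=1000; try (A,hash)→1000, (B,nl_idx)→1450, (B,merge)→2200, (A,merge)→2350, (A,nl_idx)→2400, (B,hash)→3300 …(+2); best=1000 via (A,hash)
  {AD}: card=1200; try (A,hash)→840, (D,merge)→1360, (A,merge)→1430, (D,nl_idx)→1600, (D,hash)→1780, (A,nl_idx)→2040 …(+2); best=840 via (A,hash)
  {BC}: card=6000; try (C,hash)→2800, (B,merge)→3300, (C,merge)→3350, (B,hash)→3500, (B,nl_idx)→7350, (C,nl_idx)→7800 …(+2); best=2800 via (C,hash)
  {CD}: card=150; try (C,nl_idx)→1230, (D,nl_idx)→1350, (D,hash)→1980, (C,merge)→2430, (D,merge)→2460, (C,hash)→2640 …(+2); best=1230 via (C,nl_idx)
  {BD}: card=12000; try (D,hash)→2080, (B,merge)→2880, (D,merge)→2960, (B,hash)→3440, (B,nl_idx)→13080, (D,nl_idx)→13600 …(+2); best=2080 via (D,hash)
  {ABC}: card=6000; try (C,hash)→4400, (B,hash)→5600, (A,hash)→9400, (C,merge)→13350, (C,nl_idx)→15000, (B,nl_idx)→18900 …(+6); best=4400 via (C,hash)
  {ACD}: card=300; try (A,hash)→1980, (A,nl_idx)→2430, (A,merge)→2930, (D,hash)→4080, (C,hash)→4440, (A,nl)→8730 …(+6); best=1980 via (A,hash)
  {ABD}: card=12000; try (D,hash)→3680, (B,hash)→5240, (D,merge)→12960, (A,hash)→14680, (B,merge)→17040, (D,nl_idx)→20000 …(+6); best=3680 via (D,hash)
  {BCD}: card=3000; try (B,merge)→4380, (B,hash)→4580, (B,nl_idx)→5430, (D,hash)→10480, (C,hash)→16480, (B,nl)→31230 …(+6); best=4380 via (B,merge)
  {ABCD}: card=600; try (B,nl_idx)→4980, (B,hash)→5480, (B,merge)→6780, (A,hash)→7980, (D,hash)→12080, (C,hash)→18080 …(+10); best=4980 via (B,nl_idx)

cost=4980; order=D,C,A,B; methods=nl_idx,hash,nl_idx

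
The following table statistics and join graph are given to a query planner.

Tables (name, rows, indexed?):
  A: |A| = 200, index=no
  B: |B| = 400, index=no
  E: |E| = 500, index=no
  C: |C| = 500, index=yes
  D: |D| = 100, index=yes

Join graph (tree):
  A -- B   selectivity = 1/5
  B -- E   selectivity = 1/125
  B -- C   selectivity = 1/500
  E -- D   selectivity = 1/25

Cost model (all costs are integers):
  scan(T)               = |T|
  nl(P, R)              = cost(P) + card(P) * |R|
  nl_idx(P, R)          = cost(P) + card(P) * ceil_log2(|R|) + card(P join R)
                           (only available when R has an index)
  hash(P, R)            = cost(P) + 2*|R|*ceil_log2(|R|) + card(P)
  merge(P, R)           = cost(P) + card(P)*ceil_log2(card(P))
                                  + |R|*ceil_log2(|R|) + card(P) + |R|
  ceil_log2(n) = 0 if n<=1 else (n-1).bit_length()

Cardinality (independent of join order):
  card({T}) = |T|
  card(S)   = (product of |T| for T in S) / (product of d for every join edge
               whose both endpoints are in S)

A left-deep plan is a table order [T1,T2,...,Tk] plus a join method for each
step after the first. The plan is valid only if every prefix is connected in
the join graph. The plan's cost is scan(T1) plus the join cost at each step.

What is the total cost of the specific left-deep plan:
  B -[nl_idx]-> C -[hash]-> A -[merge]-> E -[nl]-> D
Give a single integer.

6653000

step 1: scan B: cost=400, card=400
step 2: join C via nl_idx
    card(P join C) = 400*500/(500) = 400
    cost = 400 + 400*9 + 400 = 4400
step 3: join A via hash
    card(P join A) = 400*200/(5) = 16000
    cost = 4400 + 2*200*8 + 400 = 8000
step 4: join E via merge
    card(P join E) = 16000*500/(125) = 64000
    cost = 8000 + 16000*14 + 500*9 + 16000 + 500 = 253000
step 5: join D via nl
    card(P join D) = 64000*100/(25) = 256000
    cost = 253000 + 64000*100 = 6653000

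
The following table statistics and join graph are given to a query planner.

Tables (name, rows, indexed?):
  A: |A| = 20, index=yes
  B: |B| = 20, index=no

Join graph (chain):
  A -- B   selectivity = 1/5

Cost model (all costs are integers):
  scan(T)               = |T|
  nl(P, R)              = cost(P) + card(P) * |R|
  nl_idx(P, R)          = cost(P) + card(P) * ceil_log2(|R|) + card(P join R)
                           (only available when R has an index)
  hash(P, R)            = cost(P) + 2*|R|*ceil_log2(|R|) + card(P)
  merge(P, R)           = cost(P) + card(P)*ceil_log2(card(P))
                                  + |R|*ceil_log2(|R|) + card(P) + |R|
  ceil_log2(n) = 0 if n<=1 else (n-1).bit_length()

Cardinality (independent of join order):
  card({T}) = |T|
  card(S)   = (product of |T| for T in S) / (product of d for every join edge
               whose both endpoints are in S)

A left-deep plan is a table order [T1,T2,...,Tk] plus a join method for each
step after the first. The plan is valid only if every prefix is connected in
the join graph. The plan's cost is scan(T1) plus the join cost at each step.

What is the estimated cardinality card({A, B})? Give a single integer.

80

Tables in S: A(20), B(20)
Edges inside S: A-B(d=5)
numerator = 20 * 20 = 400
denominator = 5 = 5
card(S) = 400 / 5 = 80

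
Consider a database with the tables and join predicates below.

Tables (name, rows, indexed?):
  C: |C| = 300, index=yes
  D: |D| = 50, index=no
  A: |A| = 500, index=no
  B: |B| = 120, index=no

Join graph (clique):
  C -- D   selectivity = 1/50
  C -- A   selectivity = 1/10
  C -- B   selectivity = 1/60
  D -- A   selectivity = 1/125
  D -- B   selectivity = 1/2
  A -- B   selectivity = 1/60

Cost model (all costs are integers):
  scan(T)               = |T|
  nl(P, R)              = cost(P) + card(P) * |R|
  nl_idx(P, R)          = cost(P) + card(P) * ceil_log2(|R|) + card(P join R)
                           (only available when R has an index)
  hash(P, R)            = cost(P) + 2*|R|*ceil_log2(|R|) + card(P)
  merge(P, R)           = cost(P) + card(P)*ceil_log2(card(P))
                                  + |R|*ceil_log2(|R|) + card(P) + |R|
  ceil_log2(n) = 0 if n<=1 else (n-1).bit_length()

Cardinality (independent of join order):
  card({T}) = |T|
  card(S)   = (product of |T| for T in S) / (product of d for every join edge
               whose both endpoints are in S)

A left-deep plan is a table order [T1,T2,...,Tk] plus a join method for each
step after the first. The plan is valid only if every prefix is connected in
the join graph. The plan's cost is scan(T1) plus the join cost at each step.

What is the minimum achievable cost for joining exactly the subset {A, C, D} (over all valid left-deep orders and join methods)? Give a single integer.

3520

Selinger DP over subsets of {A,C,D}:
  {C}: scan cost=300, card=300
  {D}: scan cost=50, card=50
  {A}: scan cost=500, card=500
  {CD}: card=300; try (C,nl_idx)→800, (D,hash)→1200, (C,merge)→3400, (D,merge)→3650, (C,hash)→5500, (C,nl)→15050 …(+1); best=800 via (C,nl_idx)
  {AC}: card=15000; try (C,hash)→6400, (A,merge)→8300, (C,merge)→8500, (A,hash)→9600, (C,nl_idx)→20000, (A,nl)→150300 …(+1); best=6400 via (C,hash)
  {AD}: card=200; try (D,hash)→1600, (A,merge)→5400, (D,merge)→5850, (A,hash)→9100, (A,nl)→25050, (D,nl)→25500; best=1600 via (D,hash)
  {ACD}: card=120; try (C,nl_idx)→3520, (C,merge)→6400, (C,hash)→7200, (A,merge)→8800, (A,hash)→10100, (D,hash)→22000 …(+4); best=3520 via (C,nl_idx)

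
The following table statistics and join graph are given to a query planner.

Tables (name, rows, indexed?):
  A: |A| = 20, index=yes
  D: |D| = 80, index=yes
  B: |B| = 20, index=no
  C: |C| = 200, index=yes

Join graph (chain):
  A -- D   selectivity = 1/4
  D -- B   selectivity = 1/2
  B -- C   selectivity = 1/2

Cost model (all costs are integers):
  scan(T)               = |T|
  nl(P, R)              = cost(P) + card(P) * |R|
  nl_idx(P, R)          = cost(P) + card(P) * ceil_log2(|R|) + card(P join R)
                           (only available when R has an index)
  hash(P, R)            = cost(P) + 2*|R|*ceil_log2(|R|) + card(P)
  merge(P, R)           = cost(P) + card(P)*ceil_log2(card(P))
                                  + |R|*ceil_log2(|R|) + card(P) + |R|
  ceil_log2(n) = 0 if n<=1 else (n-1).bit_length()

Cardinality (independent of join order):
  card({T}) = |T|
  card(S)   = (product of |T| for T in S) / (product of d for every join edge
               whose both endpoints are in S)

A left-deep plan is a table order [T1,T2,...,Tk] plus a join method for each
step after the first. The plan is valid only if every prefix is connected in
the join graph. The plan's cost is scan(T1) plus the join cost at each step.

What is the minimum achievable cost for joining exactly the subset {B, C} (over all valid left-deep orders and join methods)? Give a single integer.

600

Selinger DP over subsets of {B,C}:
  {B}: scan cost=20, card=20
  {C}: scan cost=200, card=200
  {BC}: card=2000; try (B,hash)→600, (C,merge)→1940, (B,merge)→2120, (C,nl_idx)→2180, (C,hash)→3240, (C,nl)→4020 …(+1); best=600 via (B,hash)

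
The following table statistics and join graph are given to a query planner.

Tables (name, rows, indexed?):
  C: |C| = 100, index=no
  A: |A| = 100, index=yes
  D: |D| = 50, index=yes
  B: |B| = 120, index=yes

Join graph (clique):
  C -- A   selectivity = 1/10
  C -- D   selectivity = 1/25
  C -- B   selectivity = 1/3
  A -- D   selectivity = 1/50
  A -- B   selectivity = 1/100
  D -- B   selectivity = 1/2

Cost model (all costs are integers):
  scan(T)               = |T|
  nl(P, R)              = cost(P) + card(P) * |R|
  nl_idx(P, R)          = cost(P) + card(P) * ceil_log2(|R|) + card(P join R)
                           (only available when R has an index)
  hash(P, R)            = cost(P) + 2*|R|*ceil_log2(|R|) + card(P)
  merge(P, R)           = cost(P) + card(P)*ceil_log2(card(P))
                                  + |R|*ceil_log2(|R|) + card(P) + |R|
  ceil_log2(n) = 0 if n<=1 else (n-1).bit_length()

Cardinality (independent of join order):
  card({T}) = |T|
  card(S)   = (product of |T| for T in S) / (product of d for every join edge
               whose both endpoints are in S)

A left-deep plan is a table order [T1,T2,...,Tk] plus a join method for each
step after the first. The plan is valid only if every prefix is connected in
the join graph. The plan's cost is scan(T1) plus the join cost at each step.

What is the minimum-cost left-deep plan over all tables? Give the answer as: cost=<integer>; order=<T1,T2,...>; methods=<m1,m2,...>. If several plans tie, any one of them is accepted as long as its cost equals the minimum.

Selinger DP (subsets sized 1..n):
  {C}: scan cost=100, card=100
  {A}: scan cost=100, card=100
  {D}: scan cost=50, card=50
  {B}: scan cost=120, card=120
  {AC}: card=1000; try (C,hash)→1600, (A,hash)→1600, (C,merge)→1700, (A,merge)→1700, (A,nl_idx)→1800, (C,nl)→10100 …(+1); best=1600 via (C,hash)
  {CD}: card=200; try (D,hash)→800, (D,nl_idx)→900, (C,merge)→1200, (D,merge)→1250, (C,hash)→1500, (C,nl)→5050 …(+1); best=800 via (D,hash)
  {BC}: card=4000; try (C,hash)→1640, (B,merge)→1860, (C,merge)→1880, (B,hash)→1880, (B,nl_idx)→4800, (B,nl)→12100 …(+1); best=1640 via (C,hash)
  {AD}: card=100; try (A,nl_idx)→500, (D,hash)→800, (D,nl_idx)→800, (A,merge)→1200, (D,merge)→1250, (A,hash)→1500 …(+2); best=500 via (A,nl_idx)
  {AB}: card=120; try (B,nl_idx)→920, (A,nl_idx)→1080, (A,hash)→1640, (B,merge)→1860, (B,hash)→1880, (A,merge)→1880 …(+2); best=920 via (B,nl_idx)
  {BD}: card=3000; try (D,hash)→840, (B,merge)→1360, (D,merge)→1430, (B,hash)→1780, (B,nl_idx)→3400, (D,nl_idx)→3840 …(+2); best=840 via (D,hash)
  {ACD}: card=40; try (C,hash)→2000, (C,merge)→2100, (A,nl_idx)→2240, (A,hash)→2400, (D,hash)→3200, (A,merge)→3400 …(+5); best=2000 via (C,hash)
  {ABC}: card=400; try (C,hash)→2440, (C,merge)→2680, (B,hash)→4280, (A,hash)→7040, (B,nl_idx)→9000, (C,nl)→12920 …(+5); best=2440 via (C,hash)
  {BCD}: card=4000; try (B,hash)→2680, (B,merge)→3560, (C,hash)→5240, (B,nl_idx)→6200, (D,hash)→6240, (B,nl)→24800 …(+5); best=2680 via (B,hash)
  {ABD}: card=60; try (B,nl_idx)→1260, (D,hash)→1640, (D,nl_idx)→1700, (D,merge)→2230, (B,merge)→2260, (B,hash)→2280 …(+6); best=1260 via (B,nl_idx)
  {ABCD}: card=8; try (B,nl_idx)→2288, (C,merge)→2480, (C,hash)→2720, (B,merge)→3240, (D,hash)→3440, (B,hash)→3720 …(+9); best=2288 via (B,nl_idx)

cost=2288; order=D,A,C,B; methods=nl_idx,hash,nl_idx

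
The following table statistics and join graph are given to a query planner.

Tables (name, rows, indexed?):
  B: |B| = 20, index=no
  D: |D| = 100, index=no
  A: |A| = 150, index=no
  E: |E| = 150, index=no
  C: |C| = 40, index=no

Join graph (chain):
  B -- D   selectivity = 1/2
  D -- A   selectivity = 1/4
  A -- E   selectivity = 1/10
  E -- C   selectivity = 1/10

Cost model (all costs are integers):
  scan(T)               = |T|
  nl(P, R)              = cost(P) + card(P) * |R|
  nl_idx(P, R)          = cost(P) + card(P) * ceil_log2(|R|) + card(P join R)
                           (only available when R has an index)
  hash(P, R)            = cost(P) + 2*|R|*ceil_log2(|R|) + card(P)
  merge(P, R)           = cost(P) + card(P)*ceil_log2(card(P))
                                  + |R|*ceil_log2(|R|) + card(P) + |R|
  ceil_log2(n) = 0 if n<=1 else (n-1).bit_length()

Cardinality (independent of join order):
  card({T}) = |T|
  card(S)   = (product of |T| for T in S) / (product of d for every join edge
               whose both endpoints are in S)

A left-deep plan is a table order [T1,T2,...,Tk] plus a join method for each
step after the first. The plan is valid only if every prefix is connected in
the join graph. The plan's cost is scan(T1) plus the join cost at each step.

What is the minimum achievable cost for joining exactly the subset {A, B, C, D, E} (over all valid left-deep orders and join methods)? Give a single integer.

Selinger DP over subsets of {A,B,C,D,E}:
  {B}: scan cost=20, card=20
  {D}: scan cost=100, card=100
  {A}: scan cost=150, card=150
  {E}: scan cost=150, card=150
  {C}: scan cost=40, card=40
  {BD}: card=1000; try (B,hash)→400, (D,merge)→940, (B,merge)→1020, (D,hash)→1440, (D,nl)→2020, (B,nl)→2100; best=400 via (B,hash)
  {AD}: card=3750; try (D,hash)→1700, (A,merge)→2250, (D,merge)→2300, (A,hash)→2600, (A,nl)→15100, (D,nl)→15150; best=1700 via (D,hash)
  {AE}: card=2250; try (E,hash)→2700, (A,hash)→2700, (E,merge)→2850, (A,merge)→2850, (E,nl)→22650, (A,nl)→22650; best=2700 via (E,hash)
  {CE}: card=600; try (C,hash)→780, (E,merge)→1670, (C,merge)→1780, (E,hash)→2480, (E,nl)→6040, (C,nl)→6150; best=780 via (C,hash)
  {ABD}: card=37500; try (A,hash)→3800, (B,hash)→5650, (A,merge)→12750, (B,merge)→50570, (B,nl)→76700, (A,nl)→150400; best=3800 via (A,hash)
  {ADE}: card=56250; try (D,hash)→6350, (E,hash)→7850, (D,merge)→32750, (E,merge)→51800, (D,nl)→227700, (E,nl)→564200; best=6350 via (D,hash)
  {ACE}: card=9000; try (A,hash)→3780, (C,hash)→5430, (A,merge)→8730, (C,merge)→32230, (A,nl)→90780, (C,nl)→92700; best=3780 via (A,hash)
  {ABDE}: card=562500; try (E,hash)→43700, (B,hash)→62800, (E,merge)→642650, (B,merge)→962720, (B,nl)→1131350, (E,nl)→5628800; best=43700 via (E,hash)
  {ACDE}: card=225000; try (D,hash)→14180, (C,hash)→63080, (D,merge)→139580, (D,nl)→903780, (C,merge)→962880, (C,nl)→2256350; best=14180 via (D,hash)
  {ABCDE}: card=2250000; try (B,hash)→239380, (C,hash)→606680, (B,merge)→4289300, (B,nl)→4514180, (C,merge)→11856480, (C,nl)→22543700; best=239380 via (B,hash)

239380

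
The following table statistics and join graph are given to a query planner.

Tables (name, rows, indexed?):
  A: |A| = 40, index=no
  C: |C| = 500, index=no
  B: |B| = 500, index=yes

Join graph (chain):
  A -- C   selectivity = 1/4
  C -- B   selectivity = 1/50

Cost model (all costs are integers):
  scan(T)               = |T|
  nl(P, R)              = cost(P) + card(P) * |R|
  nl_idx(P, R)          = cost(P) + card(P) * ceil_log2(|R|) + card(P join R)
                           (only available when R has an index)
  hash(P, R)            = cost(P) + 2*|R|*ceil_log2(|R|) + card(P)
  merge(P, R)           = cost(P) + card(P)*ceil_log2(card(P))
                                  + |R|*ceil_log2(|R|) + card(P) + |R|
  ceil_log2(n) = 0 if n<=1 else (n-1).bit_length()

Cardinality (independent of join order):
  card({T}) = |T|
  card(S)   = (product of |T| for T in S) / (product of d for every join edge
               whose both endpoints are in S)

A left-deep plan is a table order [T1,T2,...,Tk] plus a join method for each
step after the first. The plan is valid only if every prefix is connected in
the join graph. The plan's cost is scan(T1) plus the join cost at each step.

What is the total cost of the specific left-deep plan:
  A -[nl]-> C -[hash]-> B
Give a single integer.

step 1: scan A: cost=40, card=40
step 2: join C via nl
    card(P join C) = 40*500/(4) = 5000
    cost = 40 + 40*500 = 20040
step 3: join B via hash
    card(P join B) = 5000*500/(50) = 50000
    cost = 20040 + 2*500*9 + 5000 = 34040

34040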